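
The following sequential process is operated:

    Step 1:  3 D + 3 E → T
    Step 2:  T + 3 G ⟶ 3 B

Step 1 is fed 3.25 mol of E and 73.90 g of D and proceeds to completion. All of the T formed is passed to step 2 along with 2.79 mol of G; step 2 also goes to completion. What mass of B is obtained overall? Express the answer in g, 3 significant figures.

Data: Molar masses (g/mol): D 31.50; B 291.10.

Step 1:
n(E) = 3.250 mol
n(D) = 73.90 / 31.50 = 2.346 mol
n/ν for E = 3.250/3 = 1.083
n/ν for D = 2.346/3 = 0.7820
Smallest n/ν is D → limiting reagent.
n(T) produced = (1/3) × 2.346 = 0.7820 mol
Step 2:
n(T) available = 0.7820 mol
n(G) = 2.790 mol
n/ν for T = 0.7820/1 = 0.7820
n/ν for G = 2.790/3 = 0.9300
Smallest n/ν is T → limiting reagent.
n(B) = (3/1) × 0.7820 = 2.346 mol
mass = 2.346 × 291.10 = 682.9 g

683 g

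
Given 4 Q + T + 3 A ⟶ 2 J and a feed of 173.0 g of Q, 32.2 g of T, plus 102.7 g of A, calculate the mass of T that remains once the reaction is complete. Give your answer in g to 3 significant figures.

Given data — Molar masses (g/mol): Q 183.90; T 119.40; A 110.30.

n(Q) = 173.0 / 183.90 = 0.9407 mol
n(T) = 32.20 / 119.40 = 0.2697 mol
n(A) = 102.7 / 110.30 = 0.9311 mol
n/ν → Q: 0.2352, T: 0.2697, A: 0.3104; Q is limiting.
T consumed = (1/4) × 0.9407 = 0.2352 mol
T remaining = 0.2697 − 0.2352 = 0.03450 mol
mass = 0.03450 × 119.40 = 4.119 g

4.12 g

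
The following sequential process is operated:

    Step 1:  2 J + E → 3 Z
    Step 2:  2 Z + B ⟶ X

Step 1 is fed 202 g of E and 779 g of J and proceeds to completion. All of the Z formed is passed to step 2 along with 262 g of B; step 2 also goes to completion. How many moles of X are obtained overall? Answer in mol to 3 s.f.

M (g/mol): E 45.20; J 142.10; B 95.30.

Step 1:
n(E) = 202.0 / 45.20 = 4.469 mol
n(J) = 779.0 / 142.10 = 5.482 mol
n/ν for E = 4.469/1 = 4.469
n/ν for J = 5.482/2 = 2.741
Smallest n/ν is J → limiting reagent.
n(Z) produced = (3/2) × 5.482 = 8.223 mol
Step 2:
n(Z) available = 8.223 mol
n(B) = 262.0 / 95.30 = 2.749 mol
n/ν for Z = 8.223/2 = 4.112
n/ν for B = 2.749/1 = 2.749
Smallest n/ν is B → limiting reagent.
n(X) = (1/1) × 2.749 = 2.749 mol

2.75 mol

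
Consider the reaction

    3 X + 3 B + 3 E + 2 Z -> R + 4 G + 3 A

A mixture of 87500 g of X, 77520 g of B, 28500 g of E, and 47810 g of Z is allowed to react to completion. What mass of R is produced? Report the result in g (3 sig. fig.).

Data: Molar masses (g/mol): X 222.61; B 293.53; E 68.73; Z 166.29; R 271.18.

23900 g

n(X) = 87500 / 222.61 = 393.1 mol
n(B) = 77520 / 293.53 = 264.1 mol
n(E) = 28500 / 68.73 = 414.7 mol
n(Z) = 47810 / 166.29 = 287.5 mol
n/ν → X: 131.0, B: 88.03, E: 138.2, Z: 143.8; B is limiting.
n(R) = (1/3) × 264.1 = 88.03 mol
mass = 88.03 × 271.18 = 23870 g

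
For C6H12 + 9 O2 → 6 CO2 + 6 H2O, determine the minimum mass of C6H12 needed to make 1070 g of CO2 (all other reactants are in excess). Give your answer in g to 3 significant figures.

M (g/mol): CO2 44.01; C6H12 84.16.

n(CO2) = 1070 / 44.01 = 24.31 mol
n(C6H12) = (1/6) × 24.31 = 4.052 mol
mass = 4.052 × 84.16 = 341.0 g

341 g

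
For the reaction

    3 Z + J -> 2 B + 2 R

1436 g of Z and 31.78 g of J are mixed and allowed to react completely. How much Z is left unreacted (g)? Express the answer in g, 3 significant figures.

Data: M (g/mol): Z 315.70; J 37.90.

642 g

n(Z) = 1436 / 315.70 = 4.549 mol
n(J) = 31.78 / 37.90 = 0.8385 mol
n/ν for Z = 4.549/3 = 1.516
n/ν for J = 0.8385/1 = 0.8385
Smallest n/ν is J → limiting reagent.
Z consumed = (3/1) × 0.8385 = 2.516 mol
Z remaining = 4.549 − 2.516 = 2.033 mol
mass = 2.033 × 315.70 = 641.8 g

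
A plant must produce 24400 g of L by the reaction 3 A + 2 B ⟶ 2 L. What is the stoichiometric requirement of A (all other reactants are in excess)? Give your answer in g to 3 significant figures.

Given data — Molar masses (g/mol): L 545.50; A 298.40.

n(L) = 24400 / 545.50 = 44.73 mol
n(A) = (3/2) × 44.73 = 67.10 mol
mass = 67.10 × 298.40 = 20020 g

20000 g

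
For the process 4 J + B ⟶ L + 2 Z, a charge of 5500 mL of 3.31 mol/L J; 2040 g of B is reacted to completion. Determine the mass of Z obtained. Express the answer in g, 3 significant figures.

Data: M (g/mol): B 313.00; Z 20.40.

186 g

n(J) = 3.31 × 5500/1000 = 18.21 mol
n(B) = 2040 / 313.00 = 6.518 mol
n/ν for J = 18.21/4 = 4.553
n/ν for B = 6.518/1 = 6.518
Smallest n/ν is J → limiting reagent.
n(Z) = (2/4) × 18.21 = 9.105 mol
mass = 9.105 × 20.40 = 185.7 g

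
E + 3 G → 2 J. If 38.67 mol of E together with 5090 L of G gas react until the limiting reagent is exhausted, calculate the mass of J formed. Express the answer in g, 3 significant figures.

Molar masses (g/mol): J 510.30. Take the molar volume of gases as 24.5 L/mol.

39500 g

n(E) = 38.67 mol
n(G) = 5090 / 24.5 = 207.8 mol
n/ν → E: 38.67, G: 69.27; E is limiting.
n(J) = (2/1) × 38.67 = 77.34 mol
mass = 77.34 × 510.30 = 39470 g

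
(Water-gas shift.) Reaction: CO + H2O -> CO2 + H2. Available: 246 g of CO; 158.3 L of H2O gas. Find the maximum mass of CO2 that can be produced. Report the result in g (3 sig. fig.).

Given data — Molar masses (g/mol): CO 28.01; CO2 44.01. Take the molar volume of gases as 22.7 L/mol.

n(CO) = 246.0 / 28.01 = 8.783 mol
n(H2O) = 158.3 / 22.7 = 6.974 mol
n/ν for CO = 8.783/1 = 8.783
n/ν for H2O = 6.974/1 = 6.974
Smallest n/ν is H2O → limiting reagent.
n(CO2) = (1/1) × 6.974 = 6.974 mol
mass = 6.974 × 44.01 = 306.9 g

307 g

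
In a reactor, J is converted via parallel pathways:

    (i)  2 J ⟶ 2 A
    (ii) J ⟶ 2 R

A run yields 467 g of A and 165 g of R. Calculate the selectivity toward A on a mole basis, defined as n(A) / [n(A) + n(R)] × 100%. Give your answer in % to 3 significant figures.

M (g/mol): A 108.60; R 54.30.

58.6 %

n(A) = 467 / 108.60 = 4.300 mol
n(R) = 165 / 54.30 = 3.039 mol
selectivity = 4.300/(4.300+3.039) × 100 = 58.59 %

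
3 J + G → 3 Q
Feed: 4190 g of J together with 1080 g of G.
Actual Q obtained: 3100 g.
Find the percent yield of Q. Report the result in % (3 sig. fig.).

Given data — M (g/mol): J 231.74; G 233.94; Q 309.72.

72.3 %

n(J) = 4190 / 231.74 = 18.08 mol
n(G) = 1080 / 233.94 = 4.617 mol
n/ν for J = 18.08/3 = 6.027
n/ν for G = 4.617/1 = 4.617
Smallest n/ν is G → limiting reagent.
theoretical n(Q) = (3/1) × 4.617 = 13.85 mol → 4290 g
% yield = 3100 / 4290 × 100 = 72.26 %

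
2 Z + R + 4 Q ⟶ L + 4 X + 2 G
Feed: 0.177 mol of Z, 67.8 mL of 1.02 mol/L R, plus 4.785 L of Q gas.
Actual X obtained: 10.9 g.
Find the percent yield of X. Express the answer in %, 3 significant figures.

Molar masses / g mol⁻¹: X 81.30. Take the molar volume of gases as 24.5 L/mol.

68.6 %

n(Z) = 0.1770 mol
n(R) = 1.02 × 67.80/1000 = 0.06916 mol
n(Q) = 4.785 / 24.5 = 0.1953 mol
n/ν for Z = 0.1770/2 = 0.08850
n/ν for R = 0.06916/1 = 0.06916
n/ν for Q = 0.1953/4 = 0.04883
Smallest n/ν is Q → limiting reagent.
theoretical n(X) = (4/4) × 0.1953 = 0.1953 mol → 15.88 g
% yield = 10.9 / 15.88 × 100 = 68.64 %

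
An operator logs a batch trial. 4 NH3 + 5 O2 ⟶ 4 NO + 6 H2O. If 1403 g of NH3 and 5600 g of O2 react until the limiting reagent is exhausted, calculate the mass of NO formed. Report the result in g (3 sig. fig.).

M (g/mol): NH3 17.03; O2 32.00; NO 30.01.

2470 g

n(NH3) = 1403 / 17.03 = 82.38 mol
n(O2) = 5600 / 32.00 = 175.0 mol
n/ν for NH3 = 82.38/4 = 20.60
n/ν for O2 = 175.0/5 = 35.00
Smallest n/ν is NH3 → limiting reagent.
n(NO) = (4/4) × 82.38 = 82.38 mol
mass = 82.38 × 30.01 = 2472 g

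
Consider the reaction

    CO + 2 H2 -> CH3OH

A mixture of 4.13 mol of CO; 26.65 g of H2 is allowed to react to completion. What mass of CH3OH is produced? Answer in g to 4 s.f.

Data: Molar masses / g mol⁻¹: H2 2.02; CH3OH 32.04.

132.3 g

n(CO) = 4.130 mol
n(H2) = 26.65 / 2.02 = 13.19 mol
n/ν for CO = 4.130/1 = 4.130
n/ν for H2 = 13.19/2 = 6.595
Smallest n/ν is CO → limiting reagent.
n(CH3OH) = (1/1) × 4.130 = 4.130 mol
mass = 4.130 × 32.04 = 132.3 g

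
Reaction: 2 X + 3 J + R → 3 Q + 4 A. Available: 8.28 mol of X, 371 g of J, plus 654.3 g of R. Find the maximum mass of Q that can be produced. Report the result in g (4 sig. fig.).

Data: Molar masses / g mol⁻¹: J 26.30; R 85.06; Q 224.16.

n(X) = 8.280 mol
n(J) = 371.0 / 26.30 = 14.11 mol
n(R) = 654.3 / 85.06 = 7.692 mol
n/ν for X = 8.280/2 = 4.140
n/ν for J = 14.11/3 = 4.703
n/ν for R = 7.692/1 = 7.692
Smallest n/ν is X → limiting reagent.
n(Q) = (3/2) × 8.280 = 12.42 mol
mass = 12.42 × 224.16 = 2784 g

2784 g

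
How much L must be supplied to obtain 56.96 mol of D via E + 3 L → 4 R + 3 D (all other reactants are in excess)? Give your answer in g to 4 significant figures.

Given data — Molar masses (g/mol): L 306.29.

17450 g

n(D) = 56.96 mol
n(L) = (3/3) × 56.96 = 56.96 mol
mass = 56.96 × 306.29 = 17450 g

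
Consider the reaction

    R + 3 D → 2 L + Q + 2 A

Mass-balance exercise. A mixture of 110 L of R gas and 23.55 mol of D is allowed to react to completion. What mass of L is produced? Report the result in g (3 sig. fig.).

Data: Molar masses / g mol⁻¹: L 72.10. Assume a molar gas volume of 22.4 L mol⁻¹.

n(R) = 110.0 / 22.4 = 4.911 mol
n(D) = 23.55 mol
n/ν for R = 4.911/1 = 4.911
n/ν for D = 23.55/3 = 7.850
Smallest n/ν is R → limiting reagent.
n(L) = (2/1) × 4.911 = 9.822 mol
mass = 9.822 × 72.10 = 708.2 g

708 g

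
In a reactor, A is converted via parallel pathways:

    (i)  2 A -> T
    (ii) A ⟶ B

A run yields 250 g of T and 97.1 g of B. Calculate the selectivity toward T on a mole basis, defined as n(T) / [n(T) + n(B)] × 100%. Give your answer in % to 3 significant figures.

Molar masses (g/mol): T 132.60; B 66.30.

n(T) = 250 / 132.60 = 1.885 mol
n(B) = 97.1 / 66.30 = 1.465 mol
selectivity = 1.885/(1.885+1.465) × 100 = 56.27 %

56.3 %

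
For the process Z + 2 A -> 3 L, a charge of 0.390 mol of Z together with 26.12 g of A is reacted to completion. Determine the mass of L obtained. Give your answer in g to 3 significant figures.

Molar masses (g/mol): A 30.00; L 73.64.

n(Z) = 0.3900 mol
n(A) = 26.12 / 30.00 = 0.8707 mol
n/ν → Z: 0.3900, A: 0.4354; Z is limiting.
n(L) = (3/1) × 0.3900 = 1.170 mol
mass = 1.170 × 73.64 = 86.16 g

86.2 g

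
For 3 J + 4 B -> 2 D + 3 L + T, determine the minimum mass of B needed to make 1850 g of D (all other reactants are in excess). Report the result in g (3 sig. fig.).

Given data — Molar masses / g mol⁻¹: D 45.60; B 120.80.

9800 g

n(D) = 1850 / 45.60 = 40.57 mol
n(B) = (4/2) × 40.57 = 81.14 mol
mass = 81.14 × 120.80 = 9802 g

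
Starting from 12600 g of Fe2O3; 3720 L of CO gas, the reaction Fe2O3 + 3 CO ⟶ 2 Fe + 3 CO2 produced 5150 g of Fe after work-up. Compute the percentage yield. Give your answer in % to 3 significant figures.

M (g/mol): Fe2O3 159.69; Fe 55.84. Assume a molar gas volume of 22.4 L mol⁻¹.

n(Fe2O3) = 12600 / 159.69 = 78.90 mol
n(CO) = 3720 / 22.4 = 166.1 mol
n/ν → Fe2O3: 78.90, CO: 55.37; CO is limiting.
theoretical n(Fe) = (2/3) × 166.1 = 110.7 mol → 6181 g
% yield = 5150 / 6181 × 100 = 83.32 %

83.3 %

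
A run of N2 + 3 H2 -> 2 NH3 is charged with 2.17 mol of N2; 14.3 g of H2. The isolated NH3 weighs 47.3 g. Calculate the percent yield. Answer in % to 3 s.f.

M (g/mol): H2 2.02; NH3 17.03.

64.0 %

n(N2) = 2.170 mol
n(H2) = 14.30 / 2.02 = 7.079 mol
n/ν for N2 = 2.170/1 = 2.170
n/ν for H2 = 7.079/3 = 2.360
Smallest n/ν is N2 → limiting reagent.
theoretical n(NH3) = (2/1) × 2.170 = 4.340 mol → 73.91 g
% yield = 47.3 / 73.91 × 100 = 64.00 %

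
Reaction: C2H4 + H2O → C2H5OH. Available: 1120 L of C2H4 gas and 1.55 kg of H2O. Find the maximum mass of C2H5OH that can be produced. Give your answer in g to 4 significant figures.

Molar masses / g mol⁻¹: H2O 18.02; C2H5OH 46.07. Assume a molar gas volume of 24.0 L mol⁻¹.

2150 g

n(C2H4) = 1120 / 24.0 = 46.67 mol
n(H2O) = 1.550×1000 / 18.02 = 86.02 mol
n/ν for C2H4 = 46.67/1 = 46.67
n/ν for H2O = 86.02/1 = 86.02
Smallest n/ν is C2H4 → limiting reagent.
n(C2H5OH) = (1/1) × 46.67 = 46.67 mol
mass = 46.67 × 46.07 = 2150 g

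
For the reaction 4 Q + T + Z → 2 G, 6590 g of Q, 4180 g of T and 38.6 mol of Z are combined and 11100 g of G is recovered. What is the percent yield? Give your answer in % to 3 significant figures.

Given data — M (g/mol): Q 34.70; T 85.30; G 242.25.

59.4 %

n(Q) = 6590 / 34.70 = 189.9 mol
n(T) = 4180 / 85.30 = 49.00 mol
n(Z) = 38.60 mol
n/ν for Q = 189.9/4 = 47.48
n/ν for T = 49.00/1 = 49.00
n/ν for Z = 38.60/1 = 38.60
Smallest n/ν is Z → limiting reagent.
theoretical n(G) = (2/1) × 38.60 = 77.20 mol → 18700 g
% yield = 11100 / 18700 × 100 = 59.36 %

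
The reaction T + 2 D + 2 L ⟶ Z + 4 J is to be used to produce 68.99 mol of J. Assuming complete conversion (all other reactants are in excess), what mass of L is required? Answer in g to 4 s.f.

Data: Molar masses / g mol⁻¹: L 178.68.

n(J) = 68.99 mol
n(L) = (2/4) × 68.99 = 34.50 mol
mass = 34.50 × 178.68 = 6164 g

6164 g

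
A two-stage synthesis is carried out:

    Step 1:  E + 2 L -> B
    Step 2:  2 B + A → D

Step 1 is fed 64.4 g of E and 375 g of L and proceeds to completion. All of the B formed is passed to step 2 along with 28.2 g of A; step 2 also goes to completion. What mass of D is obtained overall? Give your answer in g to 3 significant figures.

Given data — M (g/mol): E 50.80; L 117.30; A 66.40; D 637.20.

271 g

Step 1:
n(E) = 64.40 / 50.80 = 1.268 mol
n(L) = 375.0 / 117.30 = 3.197 mol
n/ν for E = 1.268/1 = 1.268
n/ν for L = 3.197/2 = 1.599
Smallest n/ν is E → limiting reagent.
n(B) produced = (1/1) × 1.268 = 1.268 mol
Step 2:
n(B) available = 1.268 mol
n(A) = 28.20 / 66.40 = 0.4247 mol
n/ν for B = 1.268/2 = 0.6340
n/ν for A = 0.4247/1 = 0.4247
Smallest n/ν is A → limiting reagent.
n(D) = (1/1) × 0.4247 = 0.4247 mol
mass = 0.4247 × 637.20 = 270.6 g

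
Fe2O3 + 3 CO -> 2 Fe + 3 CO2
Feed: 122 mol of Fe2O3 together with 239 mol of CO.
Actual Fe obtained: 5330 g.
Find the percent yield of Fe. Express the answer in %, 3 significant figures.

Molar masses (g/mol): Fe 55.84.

59.9 %

n(Fe2O3) = 122.0 mol
n(CO) = 239.0 mol
n/ν for Fe2O3 = 122.0/1 = 122.0
n/ν for CO = 239.0/3 = 79.67
Smallest n/ν is CO → limiting reagent.
theoretical n(Fe) = (2/3) × 239.0 = 159.3 mol → 8895 g
% yield = 5330 / 8895 × 100 = 59.92 %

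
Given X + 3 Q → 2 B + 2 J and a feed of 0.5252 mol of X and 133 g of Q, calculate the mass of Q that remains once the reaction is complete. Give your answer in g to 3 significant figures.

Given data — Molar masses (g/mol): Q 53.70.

48.4 g

n(X) = 0.5252 mol
n(Q) = 133.0 / 53.70 = 2.477 mol
n/ν for X = 0.5252/1 = 0.5252
n/ν for Q = 2.477/3 = 0.8257
Smallest n/ν is X → limiting reagent.
Q consumed = (3/1) × 0.5252 = 1.576 mol
Q remaining = 2.477 − 1.576 = 0.9010 mol
mass = 0.9010 × 53.70 = 48.38 g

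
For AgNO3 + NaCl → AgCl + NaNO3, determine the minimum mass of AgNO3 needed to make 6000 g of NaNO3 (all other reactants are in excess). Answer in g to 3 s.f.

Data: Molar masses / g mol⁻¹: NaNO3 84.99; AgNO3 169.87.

12000 g

n(NaNO3) = 6000 / 84.99 = 70.60 mol
n(AgNO3) = (1/1) × 70.60 = 70.60 mol
mass = 70.60 × 169.87 = 11990 g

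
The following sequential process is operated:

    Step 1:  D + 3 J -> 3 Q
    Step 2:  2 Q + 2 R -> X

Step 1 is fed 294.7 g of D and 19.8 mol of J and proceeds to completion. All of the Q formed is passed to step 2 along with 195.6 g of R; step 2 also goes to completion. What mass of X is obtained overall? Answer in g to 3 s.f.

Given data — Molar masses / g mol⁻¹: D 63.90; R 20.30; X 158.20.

762 g

Step 1:
n(D) = 294.7 / 63.90 = 4.612 mol
n(J) = 19.80 mol
n/ν for D = 4.612/1 = 4.612
n/ν for J = 19.80/3 = 6.600
Smallest n/ν is D → limiting reagent.
n(Q) produced = (3/1) × 4.612 = 13.84 mol
Step 2:
n(Q) available = 13.84 mol
n(R) = 195.6 / 20.30 = 9.635 mol
n/ν for Q = 13.84/2 = 6.920
n/ν for R = 9.635/2 = 4.818
Smallest n/ν is R → limiting reagent.
n(X) = (1/2) × 9.635 = 4.818 mol
mass = 4.818 × 158.20 = 762.2 g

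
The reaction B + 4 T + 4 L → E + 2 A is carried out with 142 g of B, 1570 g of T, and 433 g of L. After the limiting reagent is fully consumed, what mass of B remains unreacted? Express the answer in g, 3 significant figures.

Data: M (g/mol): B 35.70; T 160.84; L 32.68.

54.9 g

n(B) = 142.0 / 35.70 = 3.978 mol
n(T) = 1570 / 160.84 = 9.761 mol
n(L) = 433.0 / 32.68 = 13.25 mol
n/ν for B = 3.978/1 = 3.978
n/ν for T = 9.761/4 = 2.440
n/ν for L = 13.25/4 = 3.313
Smallest n/ν is T → limiting reagent.
B consumed = (1/4) × 9.761 = 2.440 mol
B remaining = 3.978 − 2.440 = 1.538 mol
mass = 1.538 × 35.70 = 54.91 g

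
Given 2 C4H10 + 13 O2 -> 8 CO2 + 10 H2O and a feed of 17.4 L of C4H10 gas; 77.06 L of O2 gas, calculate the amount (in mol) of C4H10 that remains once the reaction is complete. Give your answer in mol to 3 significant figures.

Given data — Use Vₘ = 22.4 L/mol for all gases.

0.248 mol

n(C4H10) = 17.40 / 22.4 = 0.7768 mol
n(O2) = 77.06 / 22.4 = 3.440 mol
n/ν → C4H10: 0.3884, O2: 0.2646; O2 is limiting.
C4H10 consumed = (2/13) × 3.440 = 0.5292 mol
C4H10 remaining = 0.7768 − 0.5292 = 0.2476 mol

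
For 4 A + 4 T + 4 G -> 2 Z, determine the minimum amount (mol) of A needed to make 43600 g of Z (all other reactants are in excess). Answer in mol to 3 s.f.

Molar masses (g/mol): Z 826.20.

n(Z) = 43600 / 826.20 = 52.77 mol
n(A) = (4/2) × 52.77 = 105.5 mol

106 mol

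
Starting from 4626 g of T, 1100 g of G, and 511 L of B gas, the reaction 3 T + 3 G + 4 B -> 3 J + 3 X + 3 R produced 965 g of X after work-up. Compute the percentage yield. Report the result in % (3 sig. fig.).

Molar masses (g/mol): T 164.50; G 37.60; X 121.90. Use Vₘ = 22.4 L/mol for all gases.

46.3 %

n(T) = 4626 / 164.50 = 28.12 mol
n(G) = 1100 / 37.60 = 29.26 mol
n(B) = 511.0 / 22.4 = 22.81 mol
n/ν → T: 9.373, G: 9.753, B: 5.703; B is limiting.
theoretical n(X) = (3/4) × 22.81 = 17.11 mol → 2086 g
% yield = 965 / 2086 × 100 = 46.26 %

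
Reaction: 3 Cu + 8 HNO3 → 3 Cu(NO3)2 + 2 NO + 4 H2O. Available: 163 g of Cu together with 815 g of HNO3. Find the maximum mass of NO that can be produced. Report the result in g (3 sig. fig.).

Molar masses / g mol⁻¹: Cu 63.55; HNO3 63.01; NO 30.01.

51.3 g

n(Cu) = 163.0 / 63.55 = 2.565 mol
n(HNO3) = 815.0 / 63.01 = 12.93 mol
n/ν → Cu: 0.8550, HNO3: 1.616; Cu is limiting.
n(NO) = (2/3) × 2.565 = 1.710 mol
mass = 1.710 × 30.01 = 51.32 g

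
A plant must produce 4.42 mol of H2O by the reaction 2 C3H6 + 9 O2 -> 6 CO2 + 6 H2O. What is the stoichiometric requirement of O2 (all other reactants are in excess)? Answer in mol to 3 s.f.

6.63 mol

n(H2O) = 4.420 mol
n(O2) = (9/6) × 4.420 = 6.630 mol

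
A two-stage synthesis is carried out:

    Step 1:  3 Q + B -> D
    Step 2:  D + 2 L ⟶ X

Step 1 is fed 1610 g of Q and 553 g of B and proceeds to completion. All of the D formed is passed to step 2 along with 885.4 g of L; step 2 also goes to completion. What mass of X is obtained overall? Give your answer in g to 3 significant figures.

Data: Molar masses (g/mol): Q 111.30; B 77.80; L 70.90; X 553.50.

2670 g

Step 1:
n(Q) = 1610 / 111.30 = 14.47 mol
n(B) = 553.0 / 77.80 = 7.108 mol
n/ν for Q = 14.47/3 = 4.823
n/ν for B = 7.108/1 = 7.108
Smallest n/ν is Q → limiting reagent.
n(D) produced = (1/3) × 14.47 = 4.823 mol
Step 2:
n(D) available = 4.823 mol
n(L) = 885.4 / 70.90 = 12.49 mol
n/ν for D = 4.823/1 = 4.823
n/ν for L = 12.49/2 = 6.245
Smallest n/ν is D → limiting reagent.
n(X) = (1/1) × 4.823 = 4.823 mol
mass = 4.823 × 553.50 = 2670 g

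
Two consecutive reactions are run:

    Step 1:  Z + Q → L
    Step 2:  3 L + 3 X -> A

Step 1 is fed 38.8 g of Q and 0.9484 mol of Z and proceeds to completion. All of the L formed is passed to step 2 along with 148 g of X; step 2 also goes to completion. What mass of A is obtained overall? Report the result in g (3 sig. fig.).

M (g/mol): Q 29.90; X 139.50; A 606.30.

Step 1:
n(Q) = 38.80 / 29.90 = 1.298 mol
n(Z) = 0.9484 mol
n/ν for Q = 1.298/1 = 1.298
n/ν for Z = 0.9484/1 = 0.9484
Smallest n/ν is Z → limiting reagent.
n(L) produced = (1/1) × 0.9484 = 0.9484 mol
Step 2:
n(L) available = 0.9484 mol
n(X) = 148.0 / 139.50 = 1.061 mol
n/ν for L = 0.9484/3 = 0.3161
n/ν for X = 1.061/3 = 0.3537
Smallest n/ν is L → limiting reagent.
n(A) = (1/3) × 0.9484 = 0.3161 mol
mass = 0.3161 × 606.30 = 191.7 g

192 g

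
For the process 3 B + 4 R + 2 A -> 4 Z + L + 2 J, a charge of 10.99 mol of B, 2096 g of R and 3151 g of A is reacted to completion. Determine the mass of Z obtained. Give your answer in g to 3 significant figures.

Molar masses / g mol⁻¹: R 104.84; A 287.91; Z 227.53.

3330 g

n(B) = 10.99 mol
n(R) = 2096 / 104.84 = 19.99 mol
n(A) = 3151 / 287.91 = 10.94 mol
n/ν for B = 10.99/3 = 3.663
n/ν for R = 19.99/4 = 4.998
n/ν for A = 10.94/2 = 5.470
Smallest n/ν is B → limiting reagent.
n(Z) = (4/3) × 10.99 = 14.65 mol
mass = 14.65 × 227.53 = 3333 g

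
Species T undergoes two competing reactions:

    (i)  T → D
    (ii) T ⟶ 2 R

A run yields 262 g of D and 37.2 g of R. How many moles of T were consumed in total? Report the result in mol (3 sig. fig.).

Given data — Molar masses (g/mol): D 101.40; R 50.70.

2.95 mol

n(D) = 262 / 101.40 = 2.584 mol
n(R) = 37.2 / 50.70 = 0.7337 mol
n(T) via (i) = (1/1)×2.584 = 2.584 mol
n(T) via (ii) = (1/2)×0.7337 = 0.3669 mol
total n(T) = 2.584 + 0.3669 = 2.951 mol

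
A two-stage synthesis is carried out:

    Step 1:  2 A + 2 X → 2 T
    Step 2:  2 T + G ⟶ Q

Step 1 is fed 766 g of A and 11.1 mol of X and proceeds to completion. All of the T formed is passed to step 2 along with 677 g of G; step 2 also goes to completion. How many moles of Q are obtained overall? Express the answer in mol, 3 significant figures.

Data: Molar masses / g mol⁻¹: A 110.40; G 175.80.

Step 1:
n(A) = 766.0 / 110.40 = 6.938 mol
n(X) = 11.10 mol
n/ν → A: 3.469, X: 5.550; A is limiting.
n(T) produced = (2/2) × 6.938 = 6.938 mol
Step 2:
n(T) available = 6.938 mol
n(G) = 677.0 / 175.80 = 3.851 mol
n/ν → T: 3.469, G: 3.851; T is limiting.
n(Q) = (1/2) × 6.938 = 3.469 mol

3.47 mol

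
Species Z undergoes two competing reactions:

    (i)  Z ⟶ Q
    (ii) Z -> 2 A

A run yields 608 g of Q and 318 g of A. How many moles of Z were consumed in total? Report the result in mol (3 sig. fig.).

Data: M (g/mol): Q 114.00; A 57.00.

n(Q) = 608 / 114.00 = 5.333 mol
n(A) = 318 / 57.00 = 5.579 mol
n(Z) via (i) = (1/1)×5.333 = 5.333 mol
n(Z) via (ii) = (1/2)×5.579 = 2.790 mol
total n(Z) = 5.333 + 2.790 = 8.123 mol

8.12 mol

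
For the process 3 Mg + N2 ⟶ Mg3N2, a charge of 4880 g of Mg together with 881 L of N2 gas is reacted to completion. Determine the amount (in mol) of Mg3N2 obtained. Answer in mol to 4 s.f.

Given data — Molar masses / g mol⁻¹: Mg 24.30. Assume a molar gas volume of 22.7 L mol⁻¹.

38.81 mol

n(Mg) = 4880 / 24.30 = 200.8 mol
n(N2) = 881.0 / 22.7 = 38.81 mol
n/ν for Mg = 200.8/3 = 66.93
n/ν for N2 = 38.81/1 = 38.81
Smallest n/ν is N2 → limiting reagent.
n(Mg3N2) = (1/1) × 38.81 = 38.81 mol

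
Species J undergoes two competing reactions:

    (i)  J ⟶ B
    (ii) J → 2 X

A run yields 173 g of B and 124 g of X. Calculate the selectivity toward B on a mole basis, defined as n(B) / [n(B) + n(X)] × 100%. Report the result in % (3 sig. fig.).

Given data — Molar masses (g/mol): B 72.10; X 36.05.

41.1 %

n(B) = 173 / 72.10 = 2.399 mol
n(X) = 124 / 36.05 = 3.440 mol
selectivity = 2.399/(2.399+3.440) × 100 = 41.09 %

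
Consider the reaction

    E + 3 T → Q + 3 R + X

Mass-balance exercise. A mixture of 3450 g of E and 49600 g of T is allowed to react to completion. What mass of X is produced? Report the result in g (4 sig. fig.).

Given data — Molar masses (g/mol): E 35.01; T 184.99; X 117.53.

n(E) = 3450 / 35.01 = 98.54 mol
n(T) = 49600 / 184.99 = 268.1 mol
n/ν for E = 98.54/1 = 98.54
n/ν for T = 268.1/3 = 89.37
Smallest n/ν is T → limiting reagent.
n(X) = (1/3) × 268.1 = 89.37 mol
mass = 89.37 × 117.53 = 10500 g

10500 g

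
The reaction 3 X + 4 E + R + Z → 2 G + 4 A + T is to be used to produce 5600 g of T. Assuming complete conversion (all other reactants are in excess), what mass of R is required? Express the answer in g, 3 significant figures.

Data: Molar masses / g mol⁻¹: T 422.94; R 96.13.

1270 g

n(T) = 5600 / 422.94 = 13.24 mol
n(R) = (1/1) × 13.24 = 13.24 mol
mass = 13.24 × 96.13 = 1273 g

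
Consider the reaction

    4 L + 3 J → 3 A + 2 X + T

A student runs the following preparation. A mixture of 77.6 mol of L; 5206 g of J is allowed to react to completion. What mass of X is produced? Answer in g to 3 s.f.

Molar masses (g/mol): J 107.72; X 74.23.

n(L) = 77.60 mol
n(J) = 5206 / 107.72 = 48.33 mol
n/ν for L = 77.60/4 = 19.40
n/ν for J = 48.33/3 = 16.11
Smallest n/ν is J → limiting reagent.
n(X) = (2/3) × 48.33 = 32.22 mol
mass = 32.22 × 74.23 = 2392 g

2390 g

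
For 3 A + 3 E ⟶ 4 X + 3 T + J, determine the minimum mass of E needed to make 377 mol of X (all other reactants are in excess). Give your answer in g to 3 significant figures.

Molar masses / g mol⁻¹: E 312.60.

n(X) = 377.0 mol
n(E) = (3/4) × 377.0 = 282.8 mol
mass = 282.8 × 312.60 = 88400 g

88400 g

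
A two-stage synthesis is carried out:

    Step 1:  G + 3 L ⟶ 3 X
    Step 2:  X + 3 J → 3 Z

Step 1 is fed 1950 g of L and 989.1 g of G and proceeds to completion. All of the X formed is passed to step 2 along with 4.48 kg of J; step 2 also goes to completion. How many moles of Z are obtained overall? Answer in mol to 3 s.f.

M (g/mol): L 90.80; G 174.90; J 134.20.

33.4 mol

Step 1:
n(L) = 1950 / 90.80 = 21.48 mol
n(G) = 989.1 / 174.90 = 5.655 mol
n/ν for L = 21.48/3 = 7.160
n/ν for G = 5.655/1 = 5.655
Smallest n/ν is G → limiting reagent.
n(X) produced = (3/1) × 5.655 = 16.97 mol
Step 2:
n(X) available = 16.97 mol
n(J) = 4.480×1000 / 134.20 = 33.38 mol
n/ν for X = 16.97/1 = 16.97
n/ν for J = 33.38/3 = 11.13
Smallest n/ν is J → limiting reagent.
n(Z) = (3/3) × 33.38 = 33.38 mol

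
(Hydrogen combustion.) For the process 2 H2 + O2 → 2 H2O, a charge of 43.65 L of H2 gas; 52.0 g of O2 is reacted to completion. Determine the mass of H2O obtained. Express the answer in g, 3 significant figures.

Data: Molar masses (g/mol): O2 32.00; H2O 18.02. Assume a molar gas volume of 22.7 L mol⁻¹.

34.7 g

n(H2) = 43.65 / 22.7 = 1.923 mol
n(O2) = 52.00 / 32.00 = 1.625 mol
n/ν for H2 = 1.923/2 = 0.9615
n/ν for O2 = 1.625/1 = 1.625
Smallest n/ν is H2 → limiting reagent.
n(H2O) = (2/2) × 1.923 = 1.923 mol
mass = 1.923 × 18.02 = 34.65 g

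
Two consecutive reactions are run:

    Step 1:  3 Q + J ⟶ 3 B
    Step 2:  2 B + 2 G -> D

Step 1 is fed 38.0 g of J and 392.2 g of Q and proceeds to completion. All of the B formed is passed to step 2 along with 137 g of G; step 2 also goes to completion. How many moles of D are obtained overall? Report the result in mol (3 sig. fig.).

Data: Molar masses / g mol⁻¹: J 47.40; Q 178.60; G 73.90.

Step 1:
n(J) = 38.00 / 47.40 = 0.8017 mol
n(Q) = 392.2 / 178.60 = 2.196 mol
n/ν for J = 0.8017/1 = 0.8017
n/ν for Q = 2.196/3 = 0.7320
Smallest n/ν is Q → limiting reagent.
n(B) produced = (3/3) × 2.196 = 2.196 mol
Step 2:
n(B) available = 2.196 mol
n(G) = 137.0 / 73.90 = 1.854 mol
n/ν for B = 2.196/2 = 1.098
n/ν for G = 1.854/2 = 0.9270
Smallest n/ν is G → limiting reagent.
n(D) = (1/2) × 1.854 = 0.9270 mol

0.927 mol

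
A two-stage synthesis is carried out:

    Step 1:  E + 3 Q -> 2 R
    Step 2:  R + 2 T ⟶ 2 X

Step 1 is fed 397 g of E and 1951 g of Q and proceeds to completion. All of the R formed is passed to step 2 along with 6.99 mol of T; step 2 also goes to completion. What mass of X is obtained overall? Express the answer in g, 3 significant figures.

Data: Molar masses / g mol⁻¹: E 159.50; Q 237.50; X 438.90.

3070 g

Step 1:
n(E) = 397.0 / 159.50 = 2.489 mol
n(Q) = 1951 / 237.50 = 8.215 mol
n/ν → E: 2.489, Q: 2.738; E is limiting.
n(R) produced = (2/1) × 2.489 = 4.978 mol
Step 2:
n(R) available = 4.978 mol
n(T) = 6.990 mol
n/ν → R: 4.978, T: 3.495; T is limiting.
n(X) = (2/2) × 6.990 = 6.990 mol
mass = 6.990 × 438.90 = 3068 g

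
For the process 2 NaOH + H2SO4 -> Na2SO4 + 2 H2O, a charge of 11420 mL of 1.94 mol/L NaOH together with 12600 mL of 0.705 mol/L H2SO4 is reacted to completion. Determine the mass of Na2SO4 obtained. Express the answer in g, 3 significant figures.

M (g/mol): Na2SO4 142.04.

n(NaOH) = 1.94 × 11420/1000 = 22.15 mol
n(H2SO4) = 0.705 × 12600/1000 = 8.883 mol
n/ν for NaOH = 22.15/2 = 11.08
n/ν for H2SO4 = 8.883/1 = 8.883
Smallest n/ν is H2SO4 → limiting reagent.
n(Na2SO4) = (1/1) × 8.883 = 8.883 mol
mass = 8.883 × 142.04 = 1262 g

1260 g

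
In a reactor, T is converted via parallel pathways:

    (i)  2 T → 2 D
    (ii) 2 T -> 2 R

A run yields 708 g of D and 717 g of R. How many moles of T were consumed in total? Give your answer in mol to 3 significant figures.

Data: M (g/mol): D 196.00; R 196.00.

n(D) = 708 / 196.00 = 3.612 mol
n(R) = 717 / 196.00 = 3.658 mol
n(T) via (i) = (2/2)×3.612 = 3.612 mol
n(T) via (ii) = (2/2)×3.658 = 3.658 mol
total n(T) = 3.612 + 3.658 = 7.270 mol

7.27 mol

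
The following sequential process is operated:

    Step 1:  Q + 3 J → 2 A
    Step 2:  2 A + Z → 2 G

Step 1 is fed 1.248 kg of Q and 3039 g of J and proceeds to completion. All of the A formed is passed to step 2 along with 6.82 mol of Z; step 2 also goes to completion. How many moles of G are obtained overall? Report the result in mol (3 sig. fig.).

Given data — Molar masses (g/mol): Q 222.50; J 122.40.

Step 1:
n(Q) = 1.248×1000 / 222.50 = 5.609 mol
n(J) = 3039 / 122.40 = 24.83 mol
n/ν for Q = 5.609/1 = 5.609
n/ν for J = 24.83/3 = 8.277
Smallest n/ν is Q → limiting reagent.
n(A) produced = (2/1) × 5.609 = 11.22 mol
Step 2:
n(A) available = 11.22 mol
n(Z) = 6.820 mol
n/ν for A = 11.22/2 = 5.610
n/ν for Z = 6.820/1 = 6.820
Smallest n/ν is A → limiting reagent.
n(G) = (2/2) × 11.22 = 11.22 mol

11.2 mol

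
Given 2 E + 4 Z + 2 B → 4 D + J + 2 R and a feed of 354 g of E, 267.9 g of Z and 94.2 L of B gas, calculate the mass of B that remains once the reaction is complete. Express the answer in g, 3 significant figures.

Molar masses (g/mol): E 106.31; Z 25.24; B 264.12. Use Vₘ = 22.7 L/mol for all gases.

n(E) = 354.0 / 106.31 = 3.330 mol
n(Z) = 267.9 / 25.24 = 10.61 mol
n(B) = 94.20 / 22.7 = 4.150 mol
n/ν → E: 1.665, Z: 2.653, B: 2.075; E is limiting.
B consumed = (2/2) × 3.330 = 3.330 mol
B remaining = 4.150 − 3.330 = 0.8200 mol
mass = 0.8200 × 264.12 = 216.6 g

217 g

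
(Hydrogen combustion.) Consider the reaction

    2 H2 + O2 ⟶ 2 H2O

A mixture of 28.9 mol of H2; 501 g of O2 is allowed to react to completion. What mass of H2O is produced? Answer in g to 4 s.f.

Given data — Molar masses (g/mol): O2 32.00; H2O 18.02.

520.8 g

n(H2) = 28.90 mol
n(O2) = 501.0 / 32.00 = 15.66 mol
n/ν for H2 = 28.90/2 = 14.45
n/ν for O2 = 15.66/1 = 15.66
Smallest n/ν is H2 → limiting reagent.
n(H2O) = (2/2) × 28.90 = 28.90 mol
mass = 28.90 × 18.02 = 520.8 g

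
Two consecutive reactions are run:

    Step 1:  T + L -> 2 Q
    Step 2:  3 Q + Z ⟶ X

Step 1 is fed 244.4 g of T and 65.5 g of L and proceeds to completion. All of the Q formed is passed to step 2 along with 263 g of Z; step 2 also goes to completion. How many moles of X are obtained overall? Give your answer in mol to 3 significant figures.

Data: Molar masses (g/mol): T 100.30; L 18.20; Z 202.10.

Step 1:
n(T) = 244.4 / 100.30 = 2.437 mol
n(L) = 65.50 / 18.20 = 3.599 mol
n/ν → T: 2.437, L: 3.599; T is limiting.
n(Q) produced = (2/1) × 2.437 = 4.874 mol
Step 2:
n(Q) available = 4.874 mol
n(Z) = 263.0 / 202.10 = 1.301 mol
n/ν → Q: 1.625, Z: 1.301; Z is limiting.
n(X) = (1/1) × 1.301 = 1.301 mol

1.30 mol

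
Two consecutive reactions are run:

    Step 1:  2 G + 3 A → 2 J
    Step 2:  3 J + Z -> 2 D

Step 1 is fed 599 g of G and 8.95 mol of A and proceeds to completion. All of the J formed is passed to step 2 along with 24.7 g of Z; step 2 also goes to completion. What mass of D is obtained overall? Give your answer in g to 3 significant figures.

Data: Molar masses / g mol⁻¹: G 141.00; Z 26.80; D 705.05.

Step 1:
n(G) = 599.0 / 141.00 = 4.248 mol
n(A) = 8.950 mol
n/ν for G = 4.248/2 = 2.124
n/ν for A = 8.950/3 = 2.983
Smallest n/ν is G → limiting reagent.
n(J) produced = (2/2) × 4.248 = 4.248 mol
Step 2:
n(J) available = 4.248 mol
n(Z) = 24.70 / 26.80 = 0.9216 mol
n/ν for J = 4.248/3 = 1.416
n/ν for Z = 0.9216/1 = 0.9216
Smallest n/ν is Z → limiting reagent.
n(D) = (2/1) × 0.9216 = 1.843 mol
mass = 1.843 × 705.05 = 1299 g

1300 g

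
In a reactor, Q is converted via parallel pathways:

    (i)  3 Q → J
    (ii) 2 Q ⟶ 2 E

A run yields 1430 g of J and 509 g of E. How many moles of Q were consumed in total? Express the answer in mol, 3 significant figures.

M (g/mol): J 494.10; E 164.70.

n(J) = 1430 / 494.10 = 2.894 mol
n(E) = 509 / 164.70 = 3.090 mol
n(Q) via (i) = (3/1)×2.894 = 8.682 mol
n(Q) via (ii) = (2/2)×3.090 = 3.090 mol
total n(Q) = 8.682 + 3.090 = 11.77 mol

11.8 mol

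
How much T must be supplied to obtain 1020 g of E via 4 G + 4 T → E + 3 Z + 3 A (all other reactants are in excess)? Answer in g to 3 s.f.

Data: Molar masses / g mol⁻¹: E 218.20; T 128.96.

2410 g

n(E) = 1020 / 218.20 = 4.675 mol
n(T) = (4/1) × 4.675 = 18.70 mol
mass = 18.70 × 128.96 = 2412 g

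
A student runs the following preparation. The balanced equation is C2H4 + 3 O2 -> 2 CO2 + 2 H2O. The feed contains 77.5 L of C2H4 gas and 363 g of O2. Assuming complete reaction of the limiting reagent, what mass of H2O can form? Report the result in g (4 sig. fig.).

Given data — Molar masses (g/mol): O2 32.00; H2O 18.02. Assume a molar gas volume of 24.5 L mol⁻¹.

114.0 g

n(C2H4) = 77.50 / 24.5 = 3.163 mol
n(O2) = 363.0 / 32.00 = 11.34 mol
n/ν for C2H4 = 3.163/1 = 3.163
n/ν for O2 = 11.34/3 = 3.780
Smallest n/ν is C2H4 → limiting reagent.
n(H2O) = (2/1) × 3.163 = 6.326 mol
mass = 6.326 × 18.02 = 114.0 g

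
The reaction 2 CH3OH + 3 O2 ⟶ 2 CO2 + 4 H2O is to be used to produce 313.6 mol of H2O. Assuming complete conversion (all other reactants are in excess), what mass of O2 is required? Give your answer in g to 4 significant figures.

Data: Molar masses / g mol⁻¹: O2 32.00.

n(H2O) = 313.6 mol
n(O2) = (3/4) × 313.6 = 235.2 mol
mass = 235.2 × 32.00 = 7526 g

7526 g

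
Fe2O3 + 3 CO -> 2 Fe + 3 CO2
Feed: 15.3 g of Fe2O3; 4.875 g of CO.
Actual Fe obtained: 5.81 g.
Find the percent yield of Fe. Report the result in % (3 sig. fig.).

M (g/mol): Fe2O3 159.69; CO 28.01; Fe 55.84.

n(Fe2O3) = 15.30 / 159.69 = 0.09581 mol
n(CO) = 4.875 / 28.01 = 0.1740 mol
n/ν for Fe2O3 = 0.09581/1 = 0.09581
n/ν for CO = 0.1740/3 = 0.05800
Smallest n/ν is CO → limiting reagent.
theoretical n(Fe) = (2/3) × 0.1740 = 0.1160 mol → 6.477 g
% yield = 5.81 / 6.477 × 100 = 89.70 %

89.7 %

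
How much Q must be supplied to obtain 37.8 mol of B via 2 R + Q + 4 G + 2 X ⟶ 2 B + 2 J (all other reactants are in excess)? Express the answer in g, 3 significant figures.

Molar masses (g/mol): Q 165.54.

3130 g

n(B) = 37.80 mol
n(Q) = (1/2) × 37.80 = 18.90 mol
mass = 18.90 × 165.54 = 3129 g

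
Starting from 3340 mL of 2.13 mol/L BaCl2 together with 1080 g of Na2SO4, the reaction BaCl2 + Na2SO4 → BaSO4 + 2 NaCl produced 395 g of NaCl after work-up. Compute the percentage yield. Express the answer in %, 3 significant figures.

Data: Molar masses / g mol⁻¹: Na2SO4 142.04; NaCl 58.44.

n(BaCl2) = 2.13 × 3340/1000 = 7.114 mol
n(Na2SO4) = 1080 / 142.04 = 7.603 mol
n/ν for BaCl2 = 7.114/1 = 7.114
n/ν for Na2SO4 = 7.603/1 = 7.603
Smallest n/ν is BaCl2 → limiting reagent.
theoretical n(NaCl) = (2/1) × 7.114 = 14.23 mol → 831.6 g
% yield = 395 / 831.6 × 100 = 47.50 %

47.5 %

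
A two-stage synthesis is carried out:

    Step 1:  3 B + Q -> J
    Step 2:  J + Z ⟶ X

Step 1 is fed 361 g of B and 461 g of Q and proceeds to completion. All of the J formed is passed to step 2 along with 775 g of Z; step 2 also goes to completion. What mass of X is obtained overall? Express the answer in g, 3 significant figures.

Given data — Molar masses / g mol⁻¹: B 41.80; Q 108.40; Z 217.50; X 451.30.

Step 1:
n(B) = 361.0 / 41.80 = 8.636 mol
n(Q) = 461.0 / 108.40 = 4.253 mol
n/ν → B: 2.879, Q: 4.253; B is limiting.
n(J) produced = (1/3) × 8.636 = 2.879 mol
Step 2:
n(J) available = 2.879 mol
n(Z) = 775.0 / 217.50 = 3.563 mol
n/ν → J: 2.879, Z: 3.563; J is limiting.
n(X) = (1/1) × 2.879 = 2.879 mol
mass = 2.879 × 451.30 = 1299 g

1300 g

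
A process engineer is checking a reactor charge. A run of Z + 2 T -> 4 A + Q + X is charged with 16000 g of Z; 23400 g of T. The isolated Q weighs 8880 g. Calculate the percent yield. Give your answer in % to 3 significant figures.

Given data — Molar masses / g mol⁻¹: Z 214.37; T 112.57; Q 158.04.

n(Z) = 16000 / 214.37 = 74.64 mol
n(T) = 23400 / 112.57 = 207.9 mol
n/ν → Z: 74.64, T: 104.0; Z is limiting.
theoretical n(Q) = (1/1) × 74.64 = 74.64 mol → 11800 g
% yield = 8880 / 11800 × 100 = 75.25 %

75.3 %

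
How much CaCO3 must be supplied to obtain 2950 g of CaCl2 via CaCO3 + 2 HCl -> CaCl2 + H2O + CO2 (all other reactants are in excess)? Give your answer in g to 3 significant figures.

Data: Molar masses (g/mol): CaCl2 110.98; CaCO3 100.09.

2660 g

n(CaCl2) = 2950 / 110.98 = 26.58 mol
n(CaCO3) = (1/1) × 26.58 = 26.58 mol
mass = 26.58 × 100.09 = 2660 g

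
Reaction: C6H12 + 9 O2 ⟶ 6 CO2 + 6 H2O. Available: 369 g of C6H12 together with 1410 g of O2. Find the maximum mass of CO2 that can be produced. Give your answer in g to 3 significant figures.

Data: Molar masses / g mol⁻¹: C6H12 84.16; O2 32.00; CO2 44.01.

n(C6H12) = 369.0 / 84.16 = 4.385 mol
n(O2) = 1410 / 32.00 = 44.06 mol
n/ν for C6H12 = 4.385/1 = 4.385
n/ν for O2 = 44.06/9 = 4.896
Smallest n/ν is C6H12 → limiting reagent.
n(CO2) = (6/1) × 4.385 = 26.31 mol
mass = 26.31 × 44.01 = 1158 g

1160 g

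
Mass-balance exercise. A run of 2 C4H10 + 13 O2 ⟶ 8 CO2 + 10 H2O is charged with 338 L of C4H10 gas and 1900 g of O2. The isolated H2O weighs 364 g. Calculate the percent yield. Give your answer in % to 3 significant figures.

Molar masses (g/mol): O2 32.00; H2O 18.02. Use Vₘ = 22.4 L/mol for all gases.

n(C4H10) = 338.0 / 22.4 = 15.09 mol
n(O2) = 1900 / 32.00 = 59.38 mol
n/ν for C4H10 = 15.09/2 = 7.545
n/ν for O2 = 59.38/13 = 4.568
Smallest n/ν is O2 → limiting reagent.
theoretical n(H2O) = (10/13) × 59.38 = 45.68 mol → 823.2 g
% yield = 364 / 823.2 × 100 = 44.22 %

44.2 %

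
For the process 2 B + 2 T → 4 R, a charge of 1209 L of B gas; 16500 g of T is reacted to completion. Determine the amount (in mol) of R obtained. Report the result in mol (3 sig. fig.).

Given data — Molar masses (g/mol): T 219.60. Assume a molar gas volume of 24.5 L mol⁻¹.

98.7 mol

n(B) = 1209 / 24.5 = 49.35 mol
n(T) = 16500 / 219.60 = 75.14 mol
n/ν for B = 49.35/2 = 24.68
n/ν for T = 75.14/2 = 37.57
Smallest n/ν is B → limiting reagent.
n(R) = (4/2) × 49.35 = 98.70 mol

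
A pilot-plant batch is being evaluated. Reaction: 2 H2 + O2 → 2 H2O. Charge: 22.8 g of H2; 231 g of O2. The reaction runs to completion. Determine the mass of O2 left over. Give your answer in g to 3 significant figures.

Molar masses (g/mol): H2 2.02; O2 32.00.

50.4 g

n(H2) = 22.80 / 2.02 = 11.29 mol
n(O2) = 231.0 / 32.00 = 7.219 mol
n/ν for H2 = 11.29/2 = 5.645
n/ν for O2 = 7.219/1 = 7.219
Smallest n/ν is H2 → limiting reagent.
O2 consumed = (1/2) × 11.29 = 5.645 mol
O2 remaining = 7.219 − 5.645 = 1.574 mol
mass = 1.574 × 32.00 = 50.37 g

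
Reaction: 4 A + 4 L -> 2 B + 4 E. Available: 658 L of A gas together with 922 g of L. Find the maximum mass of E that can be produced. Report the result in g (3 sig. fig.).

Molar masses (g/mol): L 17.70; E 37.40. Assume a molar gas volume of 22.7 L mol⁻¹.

1080 g

n(A) = 658.0 / 22.7 = 28.99 mol
n(L) = 922.0 / 17.70 = 52.09 mol
n/ν for A = 28.99/4 = 7.248
n/ν for L = 52.09/4 = 13.02
Smallest n/ν is A → limiting reagent.
n(E) = (4/4) × 28.99 = 28.99 mol
mass = 28.99 × 37.40 = 1084 g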